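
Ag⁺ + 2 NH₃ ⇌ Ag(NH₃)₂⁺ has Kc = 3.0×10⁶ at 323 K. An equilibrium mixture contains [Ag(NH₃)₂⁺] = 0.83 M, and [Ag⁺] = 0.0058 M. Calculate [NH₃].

[NH₃] = 0.0069 M

At equilibrium, Kc = [Ag(NH₃)₂⁺] / ([Ag⁺]·[NH₃]²) = 3.0×10⁶.
(0.83) / ((0.0058)·([NH₃])²) = 3.0×10⁶
[NH₃]² = 4.77×10⁻⁵ ⇒ [NH₃] = 0.0069 M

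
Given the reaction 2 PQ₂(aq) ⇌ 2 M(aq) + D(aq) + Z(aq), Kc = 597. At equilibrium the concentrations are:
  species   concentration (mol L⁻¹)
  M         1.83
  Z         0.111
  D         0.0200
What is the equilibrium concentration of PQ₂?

[PQ₂] = 0.00353 mol L⁻¹

At equilibrium, Kc = [M]²·[D]·[Z] / [PQ₂]² = 597.
(1.83)²·(0.0200)·(0.111) / ([PQ₂])² = 597
[PQ₂]² = 1.25×10⁻⁵ ⇒ [PQ₂] = 0.00353 mol L⁻¹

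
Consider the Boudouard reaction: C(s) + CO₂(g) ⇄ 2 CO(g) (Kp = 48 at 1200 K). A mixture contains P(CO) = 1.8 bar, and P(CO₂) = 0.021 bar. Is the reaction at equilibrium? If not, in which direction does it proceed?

in the reverse direction

(C is a pure solid — omitted from Qp.)
Qp = P(CO)² / P(CO₂) = (1.8)² / (0.021) = 150
Qp = 150 > Kp = 48, so the reverse reaction proceeds.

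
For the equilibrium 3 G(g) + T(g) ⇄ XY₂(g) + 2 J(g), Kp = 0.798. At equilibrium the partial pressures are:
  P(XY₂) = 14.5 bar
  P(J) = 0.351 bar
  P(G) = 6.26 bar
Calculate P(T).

At equilibrium, Kp = P(XY₂)·P(J)² / (P(G)³·P(T)) = 0.798.
(14.5)·(0.351)² / ((6.26)³·(P(T))) = 0.798
P(T) = 0.00913 bar

P(T) = 0.00913 bar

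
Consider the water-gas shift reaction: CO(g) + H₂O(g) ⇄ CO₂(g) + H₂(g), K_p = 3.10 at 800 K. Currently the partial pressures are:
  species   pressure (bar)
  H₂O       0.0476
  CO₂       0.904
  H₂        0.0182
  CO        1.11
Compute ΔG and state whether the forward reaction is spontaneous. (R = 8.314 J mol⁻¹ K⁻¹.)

ΔG = -15.3 kJ/mol; the forward reaction is spontaneous

Q_p = P(CO₂)·P(H₂) / (P(CO)·P(H₂O)) = (0.904)·(0.0182) / ((1.11)·(0.0476)) = 0.311
ΔG = RT ln(Q_p/K_p) = (8.314 J mol⁻¹ K⁻¹)(800 K) × ln(0.311/3.10)
   = (6.651 kJ/mol)(-2.299) = -15.3 kJ/mol
ΔG < 0, so the forward reaction is spontaneous (proceeds forward).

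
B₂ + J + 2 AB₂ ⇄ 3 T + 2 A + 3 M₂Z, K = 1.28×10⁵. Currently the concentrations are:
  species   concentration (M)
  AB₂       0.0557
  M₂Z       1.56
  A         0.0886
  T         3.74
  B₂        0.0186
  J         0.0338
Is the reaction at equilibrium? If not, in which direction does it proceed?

in the reverse direction

Q = [T]³·[A]²·[M₂Z]³ / ([B₂]·[J]·[AB₂]²) = (3.74)³·(0.0886)²·(1.56)³ / ((0.0186)·(0.0338)·(0.0557)²) = 7.99×10⁵
Q = 7.99×10⁵ > K = 1.28×10⁵, so the reverse reaction proceeds.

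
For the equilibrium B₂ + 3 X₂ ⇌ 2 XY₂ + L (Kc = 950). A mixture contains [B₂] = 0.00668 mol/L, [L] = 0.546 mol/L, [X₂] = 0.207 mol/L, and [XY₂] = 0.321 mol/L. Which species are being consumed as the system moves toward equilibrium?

Qc = [XY₂]²·[L] / ([B₂]·[X₂]³) = (0.321)²·(0.546) / ((0.00668)·(0.207)³) = 950
Qc = 950 = Kc; the system is at equilibrium.

none (at equilibrium)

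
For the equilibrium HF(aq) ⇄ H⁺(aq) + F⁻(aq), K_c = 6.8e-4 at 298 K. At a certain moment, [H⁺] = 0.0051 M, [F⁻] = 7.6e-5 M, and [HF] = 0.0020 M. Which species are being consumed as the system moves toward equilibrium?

Q_c = [H⁺]·[F⁻] / [HF] = (0.0051)·(7.6e-5) / (0.0020) = 1.9e-4
Q_c = 1.9e-4 < K_c = 6.8e-4: net forward reaction.

HF (reactants)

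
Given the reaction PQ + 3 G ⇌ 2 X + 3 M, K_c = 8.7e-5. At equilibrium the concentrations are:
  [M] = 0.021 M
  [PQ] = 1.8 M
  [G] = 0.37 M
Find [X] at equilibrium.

At equilibrium, K_c = [X]²·[M]³ / ([PQ]·[G]³) = 8.7e-5.
([X])²·(0.021)³ / ((1.8)·(0.37)³) = 8.7e-5
[X]² = 0.857 ⇒ [X] = 0.93 M

[X] = 0.93 M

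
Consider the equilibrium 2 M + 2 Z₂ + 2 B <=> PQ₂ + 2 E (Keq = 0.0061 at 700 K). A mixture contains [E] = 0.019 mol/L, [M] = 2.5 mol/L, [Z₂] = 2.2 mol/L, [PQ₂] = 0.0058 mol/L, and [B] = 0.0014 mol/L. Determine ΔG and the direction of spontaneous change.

Q = [PQ₂]·[E]² / ([M]²·[Z₂]²·[B]²) = (0.0058)·(0.019)² / ((2.5)²·(2.2)²·(0.0014)²) = 0.0353
ΔG = RT ln(Q/Keq) = (8.314 J mol⁻¹ K⁻¹)(700 K) × ln(0.0353/0.0061)
   = (5.820 kJ/mol)(1.756) = 10.2 kJ/mol
ΔG > 0, so the forward reaction is non-spontaneous (proceeds in reverse).

ΔG = 10.2 kJ/mol; the forward reaction is non-spontaneous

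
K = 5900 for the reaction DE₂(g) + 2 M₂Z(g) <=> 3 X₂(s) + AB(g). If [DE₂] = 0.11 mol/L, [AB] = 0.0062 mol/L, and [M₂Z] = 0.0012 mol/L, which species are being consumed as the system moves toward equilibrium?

X₂, AB (products)

(X₂ is a pure solid — omitted from Q.)
Q = [AB] / ([DE₂]·[M₂Z]²) = (0.0062) / ((0.11)·(0.0012)²) = 39000
Q = 39000 > K = 5900: net reverse reaction.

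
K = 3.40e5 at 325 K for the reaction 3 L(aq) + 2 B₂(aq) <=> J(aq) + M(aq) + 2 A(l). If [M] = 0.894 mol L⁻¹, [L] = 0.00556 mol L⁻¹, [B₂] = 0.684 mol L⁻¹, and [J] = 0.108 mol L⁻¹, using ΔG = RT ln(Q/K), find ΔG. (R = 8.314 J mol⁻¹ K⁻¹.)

ΔG = 3.41 kJ/mol

(A is a pure liquid — omitted from Q.)
Q = [J]·[M] / ([L]³·[B₂]²) = (0.108)·(0.894) / ((0.00556)³·(0.684)²) = 1.20e6
ΔG = RT ln(Q/K) = (8.314 J mol⁻¹ K⁻¹)(325 K) × ln(1.20e6/3.40e5)
   = (2.702 kJ/mol)(1.261) = 3.41 kJ/mol
ΔG > 0, so the forward reaction is non-spontaneous (proceeds in reverse).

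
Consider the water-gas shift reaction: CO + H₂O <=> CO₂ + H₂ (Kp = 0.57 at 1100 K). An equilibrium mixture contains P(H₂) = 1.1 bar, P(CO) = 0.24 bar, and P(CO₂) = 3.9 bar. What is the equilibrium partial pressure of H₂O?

At equilibrium, Kp = P(CO₂)·P(H₂) / (P(CO)·P(H₂O)) = 0.57.
(3.9)·(1.1) / ((0.24)·(P(H₂O))) = 0.57
P(H₂O) = 31.4 = 31 bar

P(H₂O) = 31 bar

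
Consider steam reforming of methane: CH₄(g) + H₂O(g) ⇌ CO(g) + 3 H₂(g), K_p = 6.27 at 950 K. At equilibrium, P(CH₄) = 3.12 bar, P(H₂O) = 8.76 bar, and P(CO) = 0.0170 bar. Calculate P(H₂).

At equilibrium, K_p = P(CO)·P(H₂)³ / (P(CH₄)·P(H₂O)) = 6.27.
(0.0170)·(P(H₂))³ / ((3.12)·(8.76)) = 6.27
P(H₂)³ = 10100 ⇒ P(H₂) = 21.6 bar

P(H₂) = 21.6 bar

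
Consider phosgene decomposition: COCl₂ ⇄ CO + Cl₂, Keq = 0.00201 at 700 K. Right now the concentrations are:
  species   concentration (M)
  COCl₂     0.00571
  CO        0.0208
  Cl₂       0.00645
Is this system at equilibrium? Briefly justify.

no; Q > K, reaction proceeds in reverse

Q = [CO]·[Cl₂] / [COCl₂] = (0.0208)·(0.00645) / (0.00571) = 0.0235
Q = 0.0235 > Keq = 0.00201: net reverse reaction.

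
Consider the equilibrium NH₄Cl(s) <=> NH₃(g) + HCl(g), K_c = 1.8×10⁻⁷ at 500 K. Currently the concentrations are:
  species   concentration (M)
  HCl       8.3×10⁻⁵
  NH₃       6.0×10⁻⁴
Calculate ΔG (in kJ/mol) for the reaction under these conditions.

ΔG = -5.34 kJ/mol

(NH₄Cl is a pure solid — omitted from Q_c.)
Q_c = [NH₃]·[HCl] = (6.0×10⁻⁴)·(8.3×10⁻⁵) = 4.98×10⁻⁸
ΔG = RT ln(Q_c/K_c) = (8.314 J mol⁻¹ K⁻¹)(500 K) × ln(4.98×10⁻⁸/1.8×10⁻⁷)
   = (4.157 kJ/mol)(-1.285) = -5.34 kJ/mol
ΔG < 0, so the forward reaction is spontaneous (proceeds forward).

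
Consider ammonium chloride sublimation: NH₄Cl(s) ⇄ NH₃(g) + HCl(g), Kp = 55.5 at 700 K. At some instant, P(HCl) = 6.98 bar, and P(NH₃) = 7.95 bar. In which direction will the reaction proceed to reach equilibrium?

no net change (already at equilibrium)

(NH₄Cl is a pure solid — omitted from Qp.)
Qp = P(NH₃)·P(HCl) = (7.95)·(6.98) = 55.5
Qp = 55.5 = Kp, so the system is already at equilibrium.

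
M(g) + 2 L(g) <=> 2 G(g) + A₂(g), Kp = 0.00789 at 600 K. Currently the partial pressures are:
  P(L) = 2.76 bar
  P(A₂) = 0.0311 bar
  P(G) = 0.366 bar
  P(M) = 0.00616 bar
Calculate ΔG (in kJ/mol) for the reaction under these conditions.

Qp = P(G)²·P(A₂) / (P(M)·P(L)²) = (0.366)²·(0.0311) / ((0.00616)·(2.76)²) = 0.0888
ΔG = RT ln(Qp/Kp) = (8.314 J mol⁻¹ K⁻¹)(600 K) × ln(0.0888/0.00789)
   = (4.988 kJ/mol)(2.421) = 12.1 kJ/mol
ΔG > 0, so the forward reaction is non-spontaneous (proceeds in reverse).

ΔG = 12.1 kJ/mol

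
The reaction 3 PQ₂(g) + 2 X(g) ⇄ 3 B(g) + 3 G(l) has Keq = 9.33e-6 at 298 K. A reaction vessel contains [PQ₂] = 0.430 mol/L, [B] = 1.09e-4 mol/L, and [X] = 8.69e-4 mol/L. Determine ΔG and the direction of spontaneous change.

ΔG = 2.08 kJ/mol; the forward reaction is non-spontaneous

(G is a pure liquid — omitted from Q.)
Q = [B]³ / ([PQ₂]³·[X]²) = (1.09e-4)³ / ((0.430)³·(8.69e-4)²) = 2.16e-5
ΔG = RT ln(Q/Keq) = (8.314 J mol⁻¹ K⁻¹)(298 K) × ln(2.16e-5/9.33e-6)
   = (2.478 kJ/mol)(0.8395) = 2.08 kJ/mol
ΔG > 0, so the forward reaction is non-spontaneous (proceeds in reverse).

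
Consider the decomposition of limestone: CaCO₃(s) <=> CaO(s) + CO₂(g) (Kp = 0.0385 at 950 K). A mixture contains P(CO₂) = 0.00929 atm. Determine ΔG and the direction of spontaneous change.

(CaCO₃, CaO are pure solids — omitted from Qp.)
Qp = P(CO₂) = 0.00929
ΔG = RT ln(Qp/Kp) = (8.314 J mol⁻¹ K⁻¹)(950 K) × ln(0.00929/0.0385)
   = (7.898 kJ/mol)(-1.422) = -11.2 kJ/mol
ΔG < 0, so the forward reaction is spontaneous (proceeds forward).

ΔG = -11.2 kJ/mol; the forward reaction is spontaneous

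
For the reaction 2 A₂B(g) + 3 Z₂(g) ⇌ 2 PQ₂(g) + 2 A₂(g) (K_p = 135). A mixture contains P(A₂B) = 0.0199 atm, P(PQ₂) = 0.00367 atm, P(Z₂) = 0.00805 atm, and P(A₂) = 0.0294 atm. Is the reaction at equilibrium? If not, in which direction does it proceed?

in the forward direction

Q_p = P(PQ₂)²·P(A₂)² / (P(A₂B)²·P(Z₂)³) = (0.00367)²·(0.0294)² / ((0.0199)²·(0.00805)³) = 56.4
Q_p = 56.4 < K_p = 135, so the forward reaction proceeds.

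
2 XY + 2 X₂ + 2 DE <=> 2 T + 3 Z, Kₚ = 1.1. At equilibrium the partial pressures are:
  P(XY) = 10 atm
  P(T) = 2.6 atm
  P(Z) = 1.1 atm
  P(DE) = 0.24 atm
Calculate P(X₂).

P(X₂) = 1.2 atm

At equilibrium, Kₚ = P(T)²·P(Z)³ / (P(XY)²·P(X₂)²·P(DE)²) = 1.1.
(2.6)²·(1.1)³ / ((10)²·(P(X₂))²·(0.24)²) = 1.1
P(X₂)² = 1.42 ⇒ P(X₂) = 1.2 atm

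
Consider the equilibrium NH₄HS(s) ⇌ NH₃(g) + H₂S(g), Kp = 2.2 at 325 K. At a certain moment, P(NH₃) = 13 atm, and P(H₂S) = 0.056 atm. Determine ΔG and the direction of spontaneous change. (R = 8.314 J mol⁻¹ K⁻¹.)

ΔG = -2.99 kJ/mol; the forward reaction is spontaneous

(NH₄HS is a pure solid — omitted from Qp.)
Qp = P(NH₃)·P(H₂S) = (13)·(0.056) = 0.728
ΔG = RT ln(Qp/Kp) = (8.314 J mol⁻¹ K⁻¹)(325 K) × ln(0.728/2.2)
   = (2.702 kJ/mol)(-1.106) = -2.99 kJ/mol
ΔG < 0, so the forward reaction is spontaneous (proceeds forward).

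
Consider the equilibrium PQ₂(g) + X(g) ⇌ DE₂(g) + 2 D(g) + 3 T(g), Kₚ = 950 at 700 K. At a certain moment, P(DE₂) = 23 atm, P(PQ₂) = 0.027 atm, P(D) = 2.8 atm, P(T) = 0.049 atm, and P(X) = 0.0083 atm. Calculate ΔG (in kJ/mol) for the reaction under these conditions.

ΔG = -13.4 kJ/mol

Qₚ = P(DE₂)·P(D)²·P(T)³ / (P(PQ₂)·P(X)) = (23)·(2.8)²·(0.049)³ / ((0.027)·(0.0083)) = 94.7
ΔG = RT ln(Qₚ/Kₚ) = (8.314 J mol⁻¹ K⁻¹)(700 K) × ln(94.7/950)
   = (5.820 kJ/mol)(-2.306) = -13.4 kJ/mol
ΔG < 0, so the forward reaction is spontaneous (proceeds forward).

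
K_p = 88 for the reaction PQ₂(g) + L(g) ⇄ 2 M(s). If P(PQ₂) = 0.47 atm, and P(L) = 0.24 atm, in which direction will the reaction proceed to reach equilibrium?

in the forward direction

(M is a pure solid — omitted from Q_p.)
Q_p = 1 / (P(PQ₂)·P(L)) = 1 / ((0.47)·(0.24)) = 8.9
Q_p = 8.9 < K_p = 88, so the forward reaction proceeds.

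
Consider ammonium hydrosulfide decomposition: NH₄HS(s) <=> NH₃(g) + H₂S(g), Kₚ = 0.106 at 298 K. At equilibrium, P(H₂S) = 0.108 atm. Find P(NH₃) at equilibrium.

P(NH₃) = 0.981 atm

(NH₄HS is a pure solid — omitted from Kₚ.)
At equilibrium, Kₚ = P(NH₃)·P(H₂S) = 0.106.
(P(NH₃))·(0.108) = 0.106
P(NH₃) = 0.981 atm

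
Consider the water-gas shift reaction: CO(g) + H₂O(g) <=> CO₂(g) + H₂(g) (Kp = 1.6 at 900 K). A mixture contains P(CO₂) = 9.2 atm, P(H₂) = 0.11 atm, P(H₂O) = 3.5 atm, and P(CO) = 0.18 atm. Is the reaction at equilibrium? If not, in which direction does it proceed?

at equilibrium

Qp = P(CO₂)·P(H₂) / (P(CO)·P(H₂O)) = (9.2)·(0.11) / ((0.18)·(3.5)) = 1.6
Qp = 1.6 = Kp, so the system is already at equilibrium.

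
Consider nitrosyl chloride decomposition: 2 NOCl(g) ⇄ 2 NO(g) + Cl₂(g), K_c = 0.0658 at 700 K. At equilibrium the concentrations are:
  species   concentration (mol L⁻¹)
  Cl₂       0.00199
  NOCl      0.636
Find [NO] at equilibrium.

[NO] = 3.66 mol L⁻¹

At equilibrium, K_c = [NO]²·[Cl₂] / [NOCl]² = 0.0658.
([NO])²·(0.00199) / (0.636)² = 0.0658
[NO]² = 13.4 ⇒ [NO] = 3.66 mol L⁻¹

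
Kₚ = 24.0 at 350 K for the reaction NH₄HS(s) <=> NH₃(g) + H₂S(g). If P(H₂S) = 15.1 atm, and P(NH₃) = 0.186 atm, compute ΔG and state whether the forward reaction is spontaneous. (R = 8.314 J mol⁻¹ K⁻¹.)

(NH₄HS is a pure solid — omitted from Qₚ.)
Qₚ = P(NH₃)·P(H₂S) = (0.186)·(15.1) = 2.81
ΔG = RT ln(Qₚ/Kₚ) = (8.314 J mol⁻¹ K⁻¹)(350 K) × ln(2.81/24.0)
   = (2.910 kJ/mol)(-2.145) = -6.24 kJ/mol
ΔG < 0, so the forward reaction is spontaneous (proceeds forward).

ΔG = -6.24 kJ/mol; the forward reaction is spontaneous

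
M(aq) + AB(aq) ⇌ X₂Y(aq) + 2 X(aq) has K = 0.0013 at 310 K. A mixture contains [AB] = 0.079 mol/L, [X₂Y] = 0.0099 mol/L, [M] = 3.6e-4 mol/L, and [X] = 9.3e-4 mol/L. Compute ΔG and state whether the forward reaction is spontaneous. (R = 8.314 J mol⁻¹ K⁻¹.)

Q = [X₂Y]·[X]² / ([M]·[AB]) = (0.0099)·(9.3e-4)² / ((3.6e-4)·(0.079)) = 3.01e-4
ΔG = RT ln(Q/K) = (8.314 J mol⁻¹ K⁻¹)(310 K) × ln(3.01e-4/0.0013)
   = (2.577 kJ/mol)(-1.463) = -3.77 kJ/mol
ΔG < 0, so the forward reaction is spontaneous (proceeds forward).

ΔG = -3.77 kJ/mol; the forward reaction is spontaneous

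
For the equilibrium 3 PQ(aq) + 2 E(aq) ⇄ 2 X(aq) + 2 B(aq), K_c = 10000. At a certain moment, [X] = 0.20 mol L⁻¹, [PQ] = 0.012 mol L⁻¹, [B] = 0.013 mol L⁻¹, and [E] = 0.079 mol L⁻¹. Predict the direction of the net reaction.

to the right

Q_c = [X]²·[B]² / ([PQ]³·[E]²) = (0.20)²·(0.013)² / ((0.012)³·(0.079)²) = 630
Q_c = 630 < K_c = 10000, so the forward reaction proceeds.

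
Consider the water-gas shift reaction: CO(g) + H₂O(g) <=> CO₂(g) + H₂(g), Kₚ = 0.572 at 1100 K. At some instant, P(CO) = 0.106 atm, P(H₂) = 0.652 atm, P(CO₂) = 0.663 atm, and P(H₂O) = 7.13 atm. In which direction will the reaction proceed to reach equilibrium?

Qₚ = P(CO₂)·P(H₂) / (P(CO)·P(H₂O)) = (0.663)·(0.652) / ((0.106)·(7.13)) = 0.572
Qₚ = 0.572 = Kₚ, so the system is already at equilibrium.

no net change (already at equilibrium)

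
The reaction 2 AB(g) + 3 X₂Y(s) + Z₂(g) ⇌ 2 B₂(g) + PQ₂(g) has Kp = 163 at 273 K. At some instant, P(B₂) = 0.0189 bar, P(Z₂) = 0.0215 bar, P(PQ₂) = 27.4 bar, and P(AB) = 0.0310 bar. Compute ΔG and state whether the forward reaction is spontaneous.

(X₂Y is a pure solid — omitted from Qp.)
Qp = P(B₂)²·P(PQ₂) / (P(AB)²·P(Z₂)) = (0.0189)²·(27.4) / ((0.0310)²·(0.0215)) = 474
ΔG = RT ln(Qp/Kp) = (8.314 J mol⁻¹ K⁻¹)(273 K) × ln(474/163)
   = (2.270 kJ/mol)(1.067) = 2.42 kJ/mol
ΔG > 0, so the forward reaction is non-spontaneous (proceeds in reverse).

ΔG = 2.42 kJ/mol; the forward reaction is non-spontaneous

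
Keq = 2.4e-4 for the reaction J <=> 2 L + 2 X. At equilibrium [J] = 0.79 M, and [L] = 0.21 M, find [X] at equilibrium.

[X] = 0.066 M

At equilibrium, Keq = [L]²·[X]² / [J] = 2.4e-4.
(0.21)²·([X])² / (0.79) = 2.4e-4
[X]² = 0.00430 ⇒ [X] = 0.066 M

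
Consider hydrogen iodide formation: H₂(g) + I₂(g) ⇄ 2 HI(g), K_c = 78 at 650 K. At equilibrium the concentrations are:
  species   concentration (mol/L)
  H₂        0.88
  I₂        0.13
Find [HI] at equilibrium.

At equilibrium, K_c = [HI]² / ([H₂]·[I₂]) = 78.
([HI])² / ((0.88)·(0.13)) = 78
[HI]² = 8.92 ⇒ [HI] = 3.0 mol/L

[HI] = 3.0 mol/L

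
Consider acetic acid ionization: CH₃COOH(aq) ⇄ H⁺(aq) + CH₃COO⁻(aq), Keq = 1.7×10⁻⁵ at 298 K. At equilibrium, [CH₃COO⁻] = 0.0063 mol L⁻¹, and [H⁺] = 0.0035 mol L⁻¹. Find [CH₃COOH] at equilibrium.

At equilibrium, Keq = [H⁺]·[CH₃COO⁻] / [CH₃COOH] = 1.7×10⁻⁵.
(0.0035)·(0.0063) / ([CH₃COOH]) = 1.7×10⁻⁵
[CH₃COOH] = 1.30 = 1.3 mol L⁻¹

[CH₃COOH] = 1.3 mol L⁻¹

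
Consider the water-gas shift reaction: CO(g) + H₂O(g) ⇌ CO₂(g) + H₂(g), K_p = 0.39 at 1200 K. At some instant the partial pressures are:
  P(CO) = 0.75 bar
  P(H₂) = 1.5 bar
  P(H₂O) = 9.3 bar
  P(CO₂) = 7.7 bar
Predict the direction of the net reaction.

reverse (toward reactants)

Q_p = P(CO₂)·P(H₂) / (P(CO)·P(H₂O)) = (7.7)·(1.5) / ((0.75)·(9.3)) = 1.7
Q_p = 1.7 > K_p = 0.39, so the reverse reaction proceeds.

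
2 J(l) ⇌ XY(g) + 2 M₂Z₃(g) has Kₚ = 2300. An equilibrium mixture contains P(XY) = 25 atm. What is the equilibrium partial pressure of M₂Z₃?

(J is a pure liquid — omitted from Kₚ.)
At equilibrium, Kₚ = P(XY)·P(M₂Z₃)² = 2300.
(25)·(P(M₂Z₃))² = 2300
P(M₂Z₃)² = 92.0 ⇒ P(M₂Z₃) = 9.6 atm

P(M₂Z₃) = 9.6 atm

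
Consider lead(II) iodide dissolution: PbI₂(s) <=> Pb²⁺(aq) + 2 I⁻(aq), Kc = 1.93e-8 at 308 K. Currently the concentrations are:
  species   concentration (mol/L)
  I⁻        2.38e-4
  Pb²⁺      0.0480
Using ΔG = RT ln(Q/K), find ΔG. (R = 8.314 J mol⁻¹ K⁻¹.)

ΔG = -5.02 kJ/mol

(PbI₂ is a pure solid — omitted from Qc.)
Qc = [Pb²⁺]·[I⁻]² = (0.0480)·(2.38e-4)² = 2.72e-9
ΔG = RT ln(Qc/Kc) = (8.314 J mol⁻¹ K⁻¹)(308 K) × ln(2.72e-9/1.93e-8)
   = (2.561 kJ/mol)(-1.959) = -5.02 kJ/mol
ΔG < 0, so the forward reaction is spontaneous (proceeds forward).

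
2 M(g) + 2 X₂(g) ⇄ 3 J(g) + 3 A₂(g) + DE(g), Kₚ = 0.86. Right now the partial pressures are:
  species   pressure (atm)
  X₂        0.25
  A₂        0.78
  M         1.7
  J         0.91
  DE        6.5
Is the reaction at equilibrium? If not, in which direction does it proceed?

Qₚ = P(J)³·P(A₂)³·P(DE) / (P(M)²·P(X₂)²) = (0.91)³·(0.78)³·(6.5) / ((1.7)²·(0.25)²) = 13
Qₚ = 13 > Kₚ = 0.86, so the reverse reaction proceeds.

reverse (toward reactants)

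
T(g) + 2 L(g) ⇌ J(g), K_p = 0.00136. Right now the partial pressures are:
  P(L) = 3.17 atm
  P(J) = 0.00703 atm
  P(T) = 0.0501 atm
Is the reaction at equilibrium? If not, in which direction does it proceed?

Q_p = P(J) / (P(T)·P(L)²) = (0.00703) / ((0.0501)·(3.17)²) = 0.0140
Q_p = 0.0140 > K_p = 0.00136, so the reverse reaction proceeds.

toward reactants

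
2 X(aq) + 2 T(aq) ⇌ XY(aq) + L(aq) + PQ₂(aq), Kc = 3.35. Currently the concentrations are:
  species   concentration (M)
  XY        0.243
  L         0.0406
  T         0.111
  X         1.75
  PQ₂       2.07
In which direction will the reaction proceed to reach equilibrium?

Qc = [XY]·[L]·[PQ₂] / ([X]²·[T]²) = (0.243)·(0.0406)·(2.07) / ((1.75)²·(0.111)²) = 0.541
Qc = 0.541 < Kc = 3.35, so the forward reaction proceeds.

forward (toward products)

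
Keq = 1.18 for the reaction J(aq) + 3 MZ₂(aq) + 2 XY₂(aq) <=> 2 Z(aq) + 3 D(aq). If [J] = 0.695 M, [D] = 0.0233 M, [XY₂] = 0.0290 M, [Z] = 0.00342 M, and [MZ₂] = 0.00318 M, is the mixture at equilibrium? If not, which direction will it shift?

no; Q > K, reaction proceeds in reverse

Q = [Z]²·[D]³ / ([J]·[MZ₂]³·[XY₂]²) = (0.00342)²·(0.0233)³ / ((0.695)·(0.00318)³·(0.0290)²) = 7.87
Q = 7.87 > Keq = 1.18: net reverse reaction.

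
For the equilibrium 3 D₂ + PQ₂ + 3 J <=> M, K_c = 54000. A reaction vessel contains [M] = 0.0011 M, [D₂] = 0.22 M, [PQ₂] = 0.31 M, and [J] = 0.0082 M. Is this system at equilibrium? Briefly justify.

no; Q > K, reaction proceeds in reverse

Q_c = [M] / ([D₂]³·[PQ₂]·[J]³) = (0.0011) / ((0.22)³·(0.31)·(0.0082)³) = 6.0×10⁵
Q_c = 6.0×10⁵ > K_c = 54000: net reverse reaction.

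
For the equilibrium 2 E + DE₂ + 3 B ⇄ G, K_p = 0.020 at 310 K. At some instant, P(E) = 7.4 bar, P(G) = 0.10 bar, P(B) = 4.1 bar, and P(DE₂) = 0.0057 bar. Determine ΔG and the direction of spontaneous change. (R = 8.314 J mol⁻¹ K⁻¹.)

Q_p = P(G) / (P(E)²·P(DE₂)·P(B)³) = (0.10) / ((7.4)²·(0.0057)·(4.1)³) = 0.00465
ΔG = RT ln(Q_p/K_p) = (8.314 J mol⁻¹ K⁻¹)(310 K) × ln(0.00465/0.020)
   = (2.577 kJ/mol)(-1.459) = -3.76 kJ/mol
ΔG < 0, so the forward reaction is spontaneous (proceeds forward).

ΔG = -3.76 kJ/mol; the forward reaction is spontaneous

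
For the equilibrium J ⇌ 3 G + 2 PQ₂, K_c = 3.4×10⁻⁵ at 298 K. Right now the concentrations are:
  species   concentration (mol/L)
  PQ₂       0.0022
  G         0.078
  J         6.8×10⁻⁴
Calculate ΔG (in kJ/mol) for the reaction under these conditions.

ΔG = -5.72 kJ/mol

Q_c = [G]³·[PQ₂]² / [J] = (0.078)³·(0.0022)² / (6.8×10⁻⁴) = 3.38×10⁻⁶
ΔG = RT ln(Q_c/K_c) = (8.314 J mol⁻¹ K⁻¹)(298 K) × ln(3.38×10⁻⁶/3.4×10⁻⁵)
   = (2.478 kJ/mol)(-2.308) = -5.72 kJ/mol
ΔG < 0, so the forward reaction is spontaneous (proceeds forward).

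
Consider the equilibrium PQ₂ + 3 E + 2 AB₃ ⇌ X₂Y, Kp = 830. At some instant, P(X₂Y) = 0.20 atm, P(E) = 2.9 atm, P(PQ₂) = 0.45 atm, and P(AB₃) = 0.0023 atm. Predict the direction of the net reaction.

Qp = P(X₂Y) / (P(PQ₂)·P(E)³·P(AB₃)²) = (0.20) / ((0.45)·(2.9)³·(0.0023)²) = 3400
Qp = 3400 > Kp = 830, so the reverse reaction proceeds.

reverse (toward reactants)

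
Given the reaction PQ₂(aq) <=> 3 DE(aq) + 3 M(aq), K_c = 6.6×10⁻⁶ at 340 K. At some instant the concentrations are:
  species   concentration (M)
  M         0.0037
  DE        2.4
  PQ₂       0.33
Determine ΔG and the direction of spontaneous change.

Q_c = [DE]³·[M]³ / [PQ₂] = (2.4)³·(0.0037)³ / (0.33) = 2.12×10⁻⁶
ΔG = RT ln(Q_c/K_c) = (8.314 J mol⁻¹ K⁻¹)(340 K) × ln(2.12×10⁻⁶/6.6×10⁻⁶)
   = (2.827 kJ/mol)(-1.136) = -3.21 kJ/mol
ΔG < 0, so the forward reaction is spontaneous (proceeds forward).

ΔG = -3.21 kJ/mol; the forward reaction is spontaneous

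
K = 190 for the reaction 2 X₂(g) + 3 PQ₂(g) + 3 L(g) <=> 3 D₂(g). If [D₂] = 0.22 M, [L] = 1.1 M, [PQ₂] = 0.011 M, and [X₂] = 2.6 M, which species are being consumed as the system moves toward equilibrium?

D₂ (products)

Q = [D₂]³ / ([X₂]²·[PQ₂]³·[L]³) = (0.22)³ / ((2.6)²·(0.011)³·(1.1)³) = 890
Q = 890 > K = 190: net reverse reaction.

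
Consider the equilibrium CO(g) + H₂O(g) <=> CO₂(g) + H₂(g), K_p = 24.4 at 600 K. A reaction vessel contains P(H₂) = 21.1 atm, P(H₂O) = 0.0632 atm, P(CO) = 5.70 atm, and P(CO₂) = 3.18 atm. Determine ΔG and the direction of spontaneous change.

Q_p = P(CO₂)·P(H₂) / (P(CO)·P(H₂O)) = (3.18)·(21.1) / ((5.70)·(0.0632)) = 186
ΔG = RT ln(Q_p/K_p) = (8.314 J mol⁻¹ K⁻¹)(600 K) × ln(186/24.4)
   = (4.988 kJ/mol)(2.031) = 10.1 kJ/mol
ΔG > 0, so the forward reaction is non-spontaneous (proceeds in reverse).

ΔG = 10.1 kJ/mol; the forward reaction is non-spontaneous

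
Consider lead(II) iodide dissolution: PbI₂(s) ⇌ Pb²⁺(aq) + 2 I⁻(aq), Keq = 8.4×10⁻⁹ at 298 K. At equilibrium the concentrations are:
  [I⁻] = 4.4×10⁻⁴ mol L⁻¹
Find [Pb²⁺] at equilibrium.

(PbI₂ is a pure solid — omitted from Keq.)
At equilibrium, Keq = [Pb²⁺]·[I⁻]² = 8.4×10⁻⁹.
([Pb²⁺])·(4.4×10⁻⁴)² = 8.4×10⁻⁹
[Pb²⁺] = 0.0434 = 0.043 mol L⁻¹

[Pb²⁺] = 0.043 mol L⁻¹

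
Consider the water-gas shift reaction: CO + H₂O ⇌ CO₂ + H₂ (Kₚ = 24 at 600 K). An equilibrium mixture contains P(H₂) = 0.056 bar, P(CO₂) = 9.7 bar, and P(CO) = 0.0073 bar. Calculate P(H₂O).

At equilibrium, Kₚ = P(CO₂)·P(H₂) / (P(CO)·P(H₂O)) = 24.
(9.7)·(0.056) / ((0.0073)·(P(H₂O))) = 24
P(H₂O) = 3.10 = 3.1 bar

P(H₂O) = 3.1 bar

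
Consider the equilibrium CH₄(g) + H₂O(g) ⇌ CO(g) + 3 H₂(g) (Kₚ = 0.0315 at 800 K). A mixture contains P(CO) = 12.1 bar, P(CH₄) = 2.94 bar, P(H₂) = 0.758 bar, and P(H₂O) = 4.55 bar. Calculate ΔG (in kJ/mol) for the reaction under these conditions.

Qₚ = P(CO)·P(H₂)³ / (P(CH₄)·P(H₂O)) = (12.1)·(0.758)³ / ((2.94)·(4.55)) = 0.394
ΔG = RT ln(Qₚ/Kₚ) = (8.314 J mol⁻¹ K⁻¹)(800 K) × ln(0.394/0.0315)
   = (6.651 kJ/mol)(2.526) = 16.8 kJ/mol
ΔG > 0, so the forward reaction is non-spontaneous (proceeds in reverse).

ΔG = 16.8 kJ/mol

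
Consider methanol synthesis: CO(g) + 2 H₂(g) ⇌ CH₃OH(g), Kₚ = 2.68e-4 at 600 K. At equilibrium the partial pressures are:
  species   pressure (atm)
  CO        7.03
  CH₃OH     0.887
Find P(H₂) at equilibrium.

At equilibrium, Kₚ = P(CH₃OH) / (P(CO)·P(H₂)²) = 2.68e-4.
(0.887) / ((7.03)·(P(H₂))²) = 2.68e-4
P(H₂)² = 471 ⇒ P(H₂) = 21.7 atm

P(H₂) = 21.7 atm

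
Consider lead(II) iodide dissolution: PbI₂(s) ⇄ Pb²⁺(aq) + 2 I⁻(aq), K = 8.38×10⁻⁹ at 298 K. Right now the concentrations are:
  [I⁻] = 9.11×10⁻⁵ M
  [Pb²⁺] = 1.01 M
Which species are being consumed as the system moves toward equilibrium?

none (at equilibrium)

(PbI₂ is a pure solid — omitted from Q.)
Q = [Pb²⁺]·[I⁻]² = (1.01)·(9.11×10⁻⁵)² = 8.38×10⁻⁹
Q = 8.38×10⁻⁹ = K; the system is at equilibrium.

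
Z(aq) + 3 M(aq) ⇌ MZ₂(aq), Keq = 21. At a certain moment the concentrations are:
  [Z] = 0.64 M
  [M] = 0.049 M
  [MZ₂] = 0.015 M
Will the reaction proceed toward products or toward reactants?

Q = [MZ₂] / ([Z]·[M]³) = (0.015) / ((0.64)·(0.049)³) = 200
Q = 200 > Keq = 21, so the reverse reaction proceeds.

toward reactants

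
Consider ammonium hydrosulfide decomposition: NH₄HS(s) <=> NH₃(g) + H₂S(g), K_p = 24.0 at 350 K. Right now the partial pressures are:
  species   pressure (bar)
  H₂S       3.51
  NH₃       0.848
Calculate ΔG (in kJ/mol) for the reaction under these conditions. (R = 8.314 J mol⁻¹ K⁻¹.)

(NH₄HS is a pure solid — omitted from Q_p.)
Q_p = P(NH₃)·P(H₂S) = (0.848)·(3.51) = 2.98
ΔG = RT ln(Q_p/K_p) = (8.314 J mol⁻¹ K⁻¹)(350 K) × ln(2.98/24.0)
   = (2.910 kJ/mol)(-2.086) = -6.07 kJ/mol
ΔG < 0, so the forward reaction is spontaneous (proceeds forward).

ΔG = -6.07 kJ/mol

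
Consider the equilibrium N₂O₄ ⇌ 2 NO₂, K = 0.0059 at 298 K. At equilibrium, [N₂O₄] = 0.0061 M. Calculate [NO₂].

[NO₂] = 0.0060 M

At equilibrium, K = [NO₂]² / [N₂O₄] = 0.0059.
([NO₂])² / (0.0061) = 0.0059
[NO₂]² = 3.60×10⁻⁵ ⇒ [NO₂] = 0.0060 M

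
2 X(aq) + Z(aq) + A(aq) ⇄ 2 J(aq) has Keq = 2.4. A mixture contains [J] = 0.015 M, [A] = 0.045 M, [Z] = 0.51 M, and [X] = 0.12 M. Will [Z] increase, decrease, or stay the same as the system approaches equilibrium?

Q = [J]² / ([X]²·[Z]·[A]) = (0.015)² / ((0.12)²·(0.51)·(0.045)) = 0.68
Q = 0.68 < Keq = 2.4: net forward reaction.
Z is a reactant, so it decreases.

decrease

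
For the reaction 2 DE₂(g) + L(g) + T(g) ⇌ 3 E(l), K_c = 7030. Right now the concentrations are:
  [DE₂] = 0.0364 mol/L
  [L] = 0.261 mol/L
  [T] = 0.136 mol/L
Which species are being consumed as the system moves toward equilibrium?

E (products)

(E is a pure liquid — omitted from Q_c.)
Q_c = 1 / ([DE₂]²·[L]·[T]) = 1 / ((0.0364)²·(0.261)·(0.136)) = 21300
Q_c = 21300 > K_c = 7030: net reverse reaction.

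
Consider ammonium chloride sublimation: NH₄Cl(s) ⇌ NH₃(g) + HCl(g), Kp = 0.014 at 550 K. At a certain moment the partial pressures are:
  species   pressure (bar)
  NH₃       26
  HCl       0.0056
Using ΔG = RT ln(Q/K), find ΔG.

ΔG = 10.7 kJ/mol

(NH₄Cl is a pure solid — omitted from Qp.)
Qp = P(NH₃)·P(HCl) = (26)·(0.0056) = 0.146
ΔG = RT ln(Qp/Kp) = (8.314 J mol⁻¹ K⁻¹)(550 K) × ln(0.146/0.014)
   = (4.573 kJ/mol)(2.345) = 10.7 kJ/mol
ΔG > 0, so the forward reaction is non-spontaneous (proceeds in reverse).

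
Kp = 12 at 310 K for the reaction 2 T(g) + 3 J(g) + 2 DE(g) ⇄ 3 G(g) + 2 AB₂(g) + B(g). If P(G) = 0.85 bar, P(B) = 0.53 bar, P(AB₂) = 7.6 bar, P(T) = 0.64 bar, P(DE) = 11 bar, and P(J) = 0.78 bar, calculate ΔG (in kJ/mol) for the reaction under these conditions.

Qp = P(G)³·P(AB₂)²·P(B) / (P(T)²·P(J)³·P(DE)²) = (0.85)³·(7.6)²·(0.53) / ((0.64)²·(0.78)³·(11)²) = 0.799
ΔG = RT ln(Qp/Kp) = (8.314 J mol⁻¹ K⁻¹)(310 K) × ln(0.799/12)
   = (2.577 kJ/mol)(-2.709) = -6.98 kJ/mol
ΔG < 0, so the forward reaction is spontaneous (proceeds forward).

ΔG = -6.98 kJ/mol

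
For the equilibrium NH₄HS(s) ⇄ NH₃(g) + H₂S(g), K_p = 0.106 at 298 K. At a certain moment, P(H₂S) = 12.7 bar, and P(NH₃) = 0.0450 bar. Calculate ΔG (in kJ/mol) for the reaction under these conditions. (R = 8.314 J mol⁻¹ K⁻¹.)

(NH₄HS is a pure solid — omitted from Q_p.)
Q_p = P(NH₃)·P(H₂S) = (0.0450)·(12.7) = 0.571
ΔG = RT ln(Q_p/K_p) = (8.314 J mol⁻¹ K⁻¹)(298 K) × ln(0.571/0.106)
   = (2.478 kJ/mol)(1.684) = 4.17 kJ/mol
ΔG > 0, so the forward reaction is non-spontaneous (proceeds in reverse).

ΔG = 4.17 kJ/mol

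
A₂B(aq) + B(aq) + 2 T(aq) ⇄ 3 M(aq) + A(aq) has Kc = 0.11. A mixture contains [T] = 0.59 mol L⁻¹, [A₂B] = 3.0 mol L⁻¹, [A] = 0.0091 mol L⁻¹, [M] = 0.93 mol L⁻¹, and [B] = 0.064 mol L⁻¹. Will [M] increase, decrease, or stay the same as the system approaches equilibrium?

Qc = [M]³·[A] / ([A₂B]·[B]·[T]²) = (0.93)³·(0.0091) / ((3.0)·(0.064)·(0.59)²) = 0.11
Qc = 0.11 = Kc; the system is at equilibrium.

stay the same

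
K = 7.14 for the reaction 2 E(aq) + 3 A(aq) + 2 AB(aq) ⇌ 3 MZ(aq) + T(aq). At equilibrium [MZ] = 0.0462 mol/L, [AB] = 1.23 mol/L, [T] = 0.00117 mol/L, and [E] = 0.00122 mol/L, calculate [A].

At equilibrium, K = [MZ]³·[T] / ([E]²·[A]³·[AB]²) = 7.14.
(0.0462)³·(0.00117) / ((0.00122)²·([A])³·(1.23)²) = 7.14
[A]³ = 0.00718 ⇒ [A] = 0.193 mol/L

[A] = 0.193 mol/L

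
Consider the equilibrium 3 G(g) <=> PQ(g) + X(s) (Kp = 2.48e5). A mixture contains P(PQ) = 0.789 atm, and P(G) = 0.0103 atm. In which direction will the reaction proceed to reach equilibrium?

to the left

(X is a pure solid — omitted from Qp.)
Qp = P(PQ) / P(G)³ = (0.789) / (0.0103)³ = 7.22e5
Qp = 7.22e5 > Kp = 2.48e5, so the reverse reaction proceeds.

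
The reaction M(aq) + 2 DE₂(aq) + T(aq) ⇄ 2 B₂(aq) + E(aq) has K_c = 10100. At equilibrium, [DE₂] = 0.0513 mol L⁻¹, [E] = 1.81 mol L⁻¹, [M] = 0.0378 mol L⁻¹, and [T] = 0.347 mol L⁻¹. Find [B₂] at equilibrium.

At equilibrium, K_c = [B₂]²·[E] / ([M]·[DE₂]²·[T]) = 10100.
([B₂])²·(1.81) / ((0.0378)·(0.0513)²·(0.347)) = 10100
[B₂]² = 0.193 ⇒ [B₂] = 0.439 mol L⁻¹

[B₂] = 0.439 mol L⁻¹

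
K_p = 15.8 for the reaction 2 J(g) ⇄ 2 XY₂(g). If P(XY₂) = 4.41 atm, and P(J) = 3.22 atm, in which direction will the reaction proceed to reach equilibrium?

toward products

Q_p = P(XY₂)² / P(J)² = (4.41)² / (3.22)² = 1.88
Q_p = 1.88 < K_p = 15.8, so the forward reaction proceeds.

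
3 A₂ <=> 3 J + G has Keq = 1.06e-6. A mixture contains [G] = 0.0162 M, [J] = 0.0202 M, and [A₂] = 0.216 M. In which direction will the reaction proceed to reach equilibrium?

Q = [J]³·[G] / [A₂]³ = (0.0202)³·(0.0162) / (0.216)³ = 1.32e-5
Q = 1.32e-5 > Keq = 1.06e-6, so the reverse reaction proceeds.

in the reverse direction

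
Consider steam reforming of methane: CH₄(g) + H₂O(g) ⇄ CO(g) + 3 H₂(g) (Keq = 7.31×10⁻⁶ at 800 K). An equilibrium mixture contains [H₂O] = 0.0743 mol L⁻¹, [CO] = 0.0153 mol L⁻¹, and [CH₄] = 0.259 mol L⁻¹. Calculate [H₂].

At equilibrium, Keq = [CO]·[H₂]³ / ([CH₄]·[H₂O]) = 7.31×10⁻⁶.
(0.0153)·([H₂])³ / ((0.259)·(0.0743)) = 7.31×10⁻⁶
[H₂]³ = 9.19×10⁻⁶ ⇒ [H₂] = 0.0209 mol L⁻¹

[H₂] = 0.0209 mol L⁻¹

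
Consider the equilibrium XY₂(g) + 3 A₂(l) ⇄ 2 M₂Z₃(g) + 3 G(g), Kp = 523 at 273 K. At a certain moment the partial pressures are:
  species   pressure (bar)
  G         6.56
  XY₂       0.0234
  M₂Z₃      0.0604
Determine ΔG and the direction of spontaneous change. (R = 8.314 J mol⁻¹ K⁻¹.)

(A₂ is a pure liquid — omitted from Qp.)
Qp = P(M₂Z₃)²·P(G)³ / P(XY₂) = (0.0604)²·(6.56)³ / (0.0234) = 44.0
ΔG = RT ln(Qp/Kp) = (8.314 J mol⁻¹ K⁻¹)(273 K) × ln(44.0/523)
   = (2.270 kJ/mol)(-2.475) = -5.62 kJ/mol
ΔG < 0, so the forward reaction is spontaneous (proceeds forward).

ΔG = -5.62 kJ/mol; the forward reaction is spontaneous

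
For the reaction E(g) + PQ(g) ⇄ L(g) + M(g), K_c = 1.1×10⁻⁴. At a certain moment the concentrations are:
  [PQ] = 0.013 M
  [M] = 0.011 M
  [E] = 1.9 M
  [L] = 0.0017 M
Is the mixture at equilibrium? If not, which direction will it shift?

Q_c = [L]·[M] / ([E]·[PQ]) = (0.0017)·(0.011) / ((1.9)·(0.013)) = 7.6×10⁻⁴
Q_c = 7.6×10⁻⁴ > K_c = 1.1×10⁻⁴: net reverse reaction.

no; Q > K, reaction proceeds in reverse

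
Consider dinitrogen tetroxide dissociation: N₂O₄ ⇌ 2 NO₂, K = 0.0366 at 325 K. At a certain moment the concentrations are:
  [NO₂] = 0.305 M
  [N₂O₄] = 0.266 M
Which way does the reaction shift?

toward reactants

Q = [NO₂]² / [N₂O₄] = (0.305)² / (0.266) = 0.350
Q = 0.350 > K = 0.0366, so the reverse reaction proceeds.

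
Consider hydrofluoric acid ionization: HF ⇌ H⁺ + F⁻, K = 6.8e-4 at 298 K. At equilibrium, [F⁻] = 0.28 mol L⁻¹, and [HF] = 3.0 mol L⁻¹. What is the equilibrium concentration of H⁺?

At equilibrium, K = [H⁺]·[F⁻] / [HF] = 6.8e-4.
([H⁺])·(0.28) / (3.0) = 6.8e-4
[H⁺] = 0.00729 = 0.0073 mol L⁻¹

[H⁺] = 0.0073 mol L⁻¹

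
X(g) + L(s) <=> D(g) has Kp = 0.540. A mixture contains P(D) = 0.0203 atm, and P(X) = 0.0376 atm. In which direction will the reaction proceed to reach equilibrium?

(L is a pure solid — omitted from Qp.)
Qp = P(D) / P(X) = (0.0203) / (0.0376) = 0.540
Qp = 0.540 = Kp, so the system is already at equilibrium.

neither direction; the system is at equilibrium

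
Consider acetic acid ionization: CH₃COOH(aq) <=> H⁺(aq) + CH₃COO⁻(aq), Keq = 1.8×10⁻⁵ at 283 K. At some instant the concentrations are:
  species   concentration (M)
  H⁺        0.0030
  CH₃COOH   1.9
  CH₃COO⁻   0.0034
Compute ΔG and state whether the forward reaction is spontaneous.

Q = [H⁺]·[CH₃COO⁻] / [CH₃COOH] = (0.0030)·(0.0034) / (1.9) = 5.37×10⁻⁶
ΔG = RT ln(Q/Keq) = (8.314 J mol⁻¹ K⁻¹)(283 K) × ln(5.37×10⁻⁶/1.8×10⁻⁵)
   = (2.353 kJ/mol)(-1.210) = -2.85 kJ/mol
ΔG < 0, so the forward reaction is spontaneous (proceeds forward).

ΔG = -2.85 kJ/mol; the forward reaction is spontaneous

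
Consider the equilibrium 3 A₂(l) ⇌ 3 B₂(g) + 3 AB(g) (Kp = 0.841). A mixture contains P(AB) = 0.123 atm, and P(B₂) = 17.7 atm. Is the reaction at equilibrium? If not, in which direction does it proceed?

(A₂ is a pure liquid — omitted from Qp.)
Qp = P(B₂)³·P(AB)³ = (17.7)³·(0.123)³ = 10.3
Qp = 10.3 > Kp = 0.841, so the reverse reaction proceeds.

reverse (toward reactants)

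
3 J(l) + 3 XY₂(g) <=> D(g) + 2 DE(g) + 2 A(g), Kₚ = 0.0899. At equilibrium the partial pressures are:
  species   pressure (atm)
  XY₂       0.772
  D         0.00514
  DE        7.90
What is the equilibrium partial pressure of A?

P(A) = 0.359 atm

(J is a pure liquid — omitted from Kₚ.)
At equilibrium, Kₚ = P(D)·P(DE)²·P(A)² / P(XY₂)³ = 0.0899.
(0.00514)·(7.90)²·(P(A))² / (0.772)³ = 0.0899
P(A)² = 0.129 ⇒ P(A) = 0.359 atm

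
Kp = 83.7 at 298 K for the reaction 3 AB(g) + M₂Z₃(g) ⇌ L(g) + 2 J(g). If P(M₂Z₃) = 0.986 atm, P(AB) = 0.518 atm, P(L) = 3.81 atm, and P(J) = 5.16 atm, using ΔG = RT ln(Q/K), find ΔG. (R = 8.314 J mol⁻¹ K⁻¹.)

Qp = P(L)·P(J)² / (P(AB)³·P(M₂Z₃)) = (3.81)·(5.16)² / ((0.518)³·(0.986)) = 740
ΔG = RT ln(Qp/Kp) = (8.314 J mol⁻¹ K⁻¹)(298 K) × ln(740/83.7)
   = (2.478 kJ/mol)(2.179) = 5.40 kJ/mol
ΔG > 0, so the forward reaction is non-spontaneous (proceeds in reverse).

ΔG = 5.40 kJ/mol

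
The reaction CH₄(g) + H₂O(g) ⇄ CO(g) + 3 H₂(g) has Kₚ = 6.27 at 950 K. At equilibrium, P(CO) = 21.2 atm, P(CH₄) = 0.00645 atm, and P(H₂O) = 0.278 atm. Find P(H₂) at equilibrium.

At equilibrium, Kₚ = P(CO)·P(H₂)³ / (P(CH₄)·P(H₂O)) = 6.27.
(21.2)·(P(H₂))³ / ((0.00645)·(0.278)) = 6.27
P(H₂)³ = 5.30×10⁻⁴ ⇒ P(H₂) = 0.0809 atm

P(H₂) = 0.0809 atm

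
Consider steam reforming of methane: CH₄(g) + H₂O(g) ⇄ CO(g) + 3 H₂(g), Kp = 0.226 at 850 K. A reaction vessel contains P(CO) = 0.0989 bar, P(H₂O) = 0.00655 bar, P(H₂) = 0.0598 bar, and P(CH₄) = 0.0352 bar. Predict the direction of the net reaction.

forward (toward products)

Qp = P(CO)·P(H₂)³ / (P(CH₄)·P(H₂O)) = (0.0989)·(0.0598)³ / ((0.0352)·(0.00655)) = 0.0917
Qp = 0.0917 < Kp = 0.226, so the forward reaction proceeds.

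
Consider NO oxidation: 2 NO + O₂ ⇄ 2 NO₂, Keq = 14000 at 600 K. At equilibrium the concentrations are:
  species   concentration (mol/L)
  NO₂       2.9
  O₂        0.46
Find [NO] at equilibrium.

[NO] = 0.036 mol/L

At equilibrium, Keq = [NO₂]² / ([NO]²·[O₂]) = 14000.
(2.9)² / (([NO])²·(0.46)) = 14000
[NO]² = 0.00131 ⇒ [NO] = 0.036 mol/L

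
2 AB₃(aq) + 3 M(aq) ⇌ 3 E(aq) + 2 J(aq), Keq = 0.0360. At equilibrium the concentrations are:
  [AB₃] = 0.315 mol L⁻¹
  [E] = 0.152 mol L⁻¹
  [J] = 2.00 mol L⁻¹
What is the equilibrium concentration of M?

[M] = 1.58 mol L⁻¹

At equilibrium, Keq = [E]³·[J]² / ([AB₃]²·[M]³) = 0.0360.
(0.152)³·(2.00)² / ((0.315)²·([M])³) = 0.0360
[M]³ = 3.93 ⇒ [M] = 1.58 mol L⁻¹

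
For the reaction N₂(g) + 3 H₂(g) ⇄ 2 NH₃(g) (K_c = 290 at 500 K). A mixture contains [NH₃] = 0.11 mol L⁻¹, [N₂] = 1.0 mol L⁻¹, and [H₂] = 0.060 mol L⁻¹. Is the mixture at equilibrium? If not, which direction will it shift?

no; Q < K, reaction proceeds forward

Q_c = [NH₃]² / ([N₂]·[H₂]³) = (0.11)² / ((1.0)·(0.060)³) = 56
Q_c = 56 < K_c = 290: net forward reaction.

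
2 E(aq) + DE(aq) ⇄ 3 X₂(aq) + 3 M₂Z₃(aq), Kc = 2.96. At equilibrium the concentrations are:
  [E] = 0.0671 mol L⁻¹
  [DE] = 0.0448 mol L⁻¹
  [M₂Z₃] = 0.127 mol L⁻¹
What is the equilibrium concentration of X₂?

[X₂] = 0.663 mol L⁻¹

At equilibrium, Kc = [X₂]³·[M₂Z₃]³ / ([E]²·[DE]) = 2.96.
([X₂])³·(0.127)³ / ((0.0671)²·(0.0448)) = 2.96
[X₂]³ = 0.291 ⇒ [X₂] = 0.663 mol L⁻¹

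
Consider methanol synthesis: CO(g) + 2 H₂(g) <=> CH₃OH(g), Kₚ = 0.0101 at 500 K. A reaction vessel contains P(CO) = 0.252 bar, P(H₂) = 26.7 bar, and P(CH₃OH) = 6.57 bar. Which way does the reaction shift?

Qₚ = P(CH₃OH) / (P(CO)·P(H₂)²) = (6.57) / ((0.252)·(26.7)²) = 0.0366
Qₚ = 0.0366 > Kₚ = 0.0101, so the reverse reaction proceeds.

toward reactants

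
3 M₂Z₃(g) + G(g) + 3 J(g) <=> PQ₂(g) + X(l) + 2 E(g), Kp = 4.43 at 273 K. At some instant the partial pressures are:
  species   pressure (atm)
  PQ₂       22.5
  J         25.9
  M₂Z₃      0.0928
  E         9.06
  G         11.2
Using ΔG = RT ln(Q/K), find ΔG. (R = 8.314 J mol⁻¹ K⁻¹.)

(X is a pure liquid — omitted from Qp.)
Qp = P(PQ₂)·P(E)² / (P(M₂Z₃)³·P(G)·P(J)³) = (22.5)·(9.06)² / ((0.0928)³·(11.2)·(25.9)³) = 11.9
ΔG = RT ln(Qp/Kp) = (8.314 J mol⁻¹ K⁻¹)(273 K) × ln(11.9/4.43)
   = (2.270 kJ/mol)(0.9881) = 2.24 kJ/mol
ΔG > 0, so the forward reaction is non-spontaneous (proceeds in reverse).

ΔG = 2.24 kJ/mol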